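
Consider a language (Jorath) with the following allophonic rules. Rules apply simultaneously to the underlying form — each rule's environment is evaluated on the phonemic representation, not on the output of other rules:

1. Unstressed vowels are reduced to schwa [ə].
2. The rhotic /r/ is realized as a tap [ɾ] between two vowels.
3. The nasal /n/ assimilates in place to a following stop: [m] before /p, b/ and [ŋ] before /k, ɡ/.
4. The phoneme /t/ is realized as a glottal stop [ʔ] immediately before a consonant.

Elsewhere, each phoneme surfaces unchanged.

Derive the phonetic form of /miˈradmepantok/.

[məˈɾadməpəntək]

/m/ (word-initial): no rule targets it → [m].
/i/ (between /m/ and /r/) occurs in an unstressed syllable → [ə] by rule 1.
Rule 2 applies to /r/ (between /i/ and /a/: between two vowels) → [ɾ].
/a/ (between /r/ and /d/): rule 1 targets it, but not in an unstressed syllable → unchanged [a].
/d/ (between /a/ and /m/): no rule targets it → [d].
/m/ stays [m].
/e/ (between /m/ and /p/) occurs in an unstressed syllable → [ə] by rule 1.
/p/ — not in any rule's target class → [p].
/a/ (between /p/ and /n/): in an unstressed syllable, so rule 1 applies → [ə].
/n/ (between /a/ and /t/) fails the environment for rule 3, so it stays [n].
/t/ — between /n/ and /o/; rule 4 does not apply here → [t].
/o/ meets the environment for rule 1 (in an unstressed syllable) → [ə].
/k/ — not in any rule's target class → [k].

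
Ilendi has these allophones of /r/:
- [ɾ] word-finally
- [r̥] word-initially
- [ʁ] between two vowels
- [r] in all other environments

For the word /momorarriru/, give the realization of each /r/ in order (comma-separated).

Occurrence 1 (position 5): between two vowels → [ʁ].
Occurrence 2 (position 7): no conditioning environment matches → elsewhere allophone [r].
Occurrence 3 (position 8): no conditioning environment matches → elsewhere allophone [r].
Occurrence 4 (position 10): between two vowels → [ʁ].

[ʁ], [r], [r], [ʁ]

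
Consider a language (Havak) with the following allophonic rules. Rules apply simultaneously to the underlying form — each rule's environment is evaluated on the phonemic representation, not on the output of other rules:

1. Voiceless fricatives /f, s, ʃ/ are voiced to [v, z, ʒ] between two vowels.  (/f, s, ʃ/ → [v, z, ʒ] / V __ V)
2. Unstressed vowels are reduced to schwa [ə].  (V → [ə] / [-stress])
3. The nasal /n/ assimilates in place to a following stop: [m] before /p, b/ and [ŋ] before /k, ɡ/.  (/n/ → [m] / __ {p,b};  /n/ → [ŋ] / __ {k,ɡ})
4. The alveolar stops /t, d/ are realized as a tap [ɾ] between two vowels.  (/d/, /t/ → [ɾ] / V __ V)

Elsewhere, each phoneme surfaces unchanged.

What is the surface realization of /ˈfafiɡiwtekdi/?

[ˈfavəɡəwtəkdə]

/f/ — word-initial; rule 1 does not apply here → [f].
/a/ (between /f/ and /f/) fails the environment for rule 2, so it stays [a].
/f/ meets the environment for rule 1 (between two vowels) → [v].
/i/ meets the environment for rule 2 (in an unstressed syllable) → [ə].
/ɡ/ (between /i/ and /i/) is unaffected → [ɡ].
/i/ (between /ɡ/ and /w/): in an unstressed syllable, so rule 2 applies → [ə].
/w/ (between /i/ and /t/) is unaffected → [w].
/t/ (between /w/ and /e/) is in the target of rule 4 but the environment (between two vowels) is not met → [t].
Rule 2 applies to /e/ (between /t/ and /k/: in an unstressed syllable) → [ə].
/k/ stays [k].
/d/ — between /k/ and /i/; rule 4 does not apply here → [d].
/i/ — word-final, in an unstressed syllable — surfaces as [ə] (rule 2).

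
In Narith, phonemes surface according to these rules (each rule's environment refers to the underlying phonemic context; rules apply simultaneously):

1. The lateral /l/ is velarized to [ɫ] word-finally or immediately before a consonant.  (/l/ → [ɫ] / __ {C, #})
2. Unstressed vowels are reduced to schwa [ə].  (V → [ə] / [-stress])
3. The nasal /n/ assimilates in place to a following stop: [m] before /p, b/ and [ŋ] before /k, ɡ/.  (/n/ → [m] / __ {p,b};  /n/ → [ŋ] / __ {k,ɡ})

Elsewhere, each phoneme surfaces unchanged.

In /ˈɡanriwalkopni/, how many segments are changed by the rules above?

Segments that undergo a rule: /i/ → [ə] (rule 2); /a/ → [ə] (rule 2); /l/ → [ɫ] (rule 1); /o/ → [ə] (rule 2); /i/ → [ə] (rule 2).
All other segments surface unchanged.

5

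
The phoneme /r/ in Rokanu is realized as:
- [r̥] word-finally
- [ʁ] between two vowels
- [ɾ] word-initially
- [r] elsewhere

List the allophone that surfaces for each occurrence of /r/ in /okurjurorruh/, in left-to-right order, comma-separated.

Occurrence 1 (position 4): no conditioning environment matches → elsewhere allophone [r].
Occurrence 2 (position 7): between two vowels → [ʁ].
Occurrence 3 (position 9): no conditioning environment matches → elsewhere allophone [r].
Occurrence 4 (position 10): no conditioning environment matches → elsewhere allophone [r].

[r], [ʁ], [r], [r]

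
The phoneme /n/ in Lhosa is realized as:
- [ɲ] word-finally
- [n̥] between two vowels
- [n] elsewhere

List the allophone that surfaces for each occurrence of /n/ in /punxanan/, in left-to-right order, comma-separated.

[n], [n̥], [ɲ]

Occurrence 1 (position 3): no conditioning environment matches → elsewhere allophone [n].
Occurrence 2 (position 6): between two vowels → [n̥].
Occurrence 3 (position 8): word-finally → [ɲ].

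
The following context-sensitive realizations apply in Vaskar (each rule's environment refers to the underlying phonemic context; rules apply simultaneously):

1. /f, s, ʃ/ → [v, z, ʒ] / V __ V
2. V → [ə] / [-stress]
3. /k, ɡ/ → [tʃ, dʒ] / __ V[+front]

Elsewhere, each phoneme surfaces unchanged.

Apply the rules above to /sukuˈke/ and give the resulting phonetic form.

[səkəˈtʃe]

/s/ — word-initial; rule 1 does not apply here → [s].
/u/ (between /s/ and /k/): in an unstressed syllable, so rule 2 applies → [ə].
/k/ — between /u/ and /u/; rule 3 does not apply here → [k].
/u/ — between /k/ and /k/, in an unstressed syllable — surfaces as [ə] (rule 2).
/k/ — between /u/ and /e/, before a front vowel — surfaces as [tʃ] (rule 3).
/e/ (word-final) is in the target of rule 2 but the environment (in an unstressed syllable) is not met → [e].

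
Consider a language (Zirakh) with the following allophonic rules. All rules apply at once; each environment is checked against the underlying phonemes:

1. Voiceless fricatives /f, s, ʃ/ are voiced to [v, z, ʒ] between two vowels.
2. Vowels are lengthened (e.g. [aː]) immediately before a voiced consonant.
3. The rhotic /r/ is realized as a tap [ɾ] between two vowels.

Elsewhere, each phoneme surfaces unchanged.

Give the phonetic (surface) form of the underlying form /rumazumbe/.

[ruːmaːzuːmbe]

/r/ (word-initial) fails the environment for rule 3, so it stays [r].
/u/ meets the environment for rule 2 (before a voiced consonant) → [uː].
/m/ (between /u/ and /a/): no rule targets it → [m].
/a/ (between /m/ and /z/) occurs before a voiced consonant → [aː] by rule 2.
/z/ (between /a/ and /u/): no rule targets it → [z].
/u/ (between /z/ and /m/) occurs before a voiced consonant → [uː] by rule 2.
/m/ (between /u/ and /b/): no rule targets it → [m].
/b/ (between /m/ and /e/) is unaffected → [b].
/e/ (word-final): rule 2 targets it, but not before a voiced consonant → unchanged [e].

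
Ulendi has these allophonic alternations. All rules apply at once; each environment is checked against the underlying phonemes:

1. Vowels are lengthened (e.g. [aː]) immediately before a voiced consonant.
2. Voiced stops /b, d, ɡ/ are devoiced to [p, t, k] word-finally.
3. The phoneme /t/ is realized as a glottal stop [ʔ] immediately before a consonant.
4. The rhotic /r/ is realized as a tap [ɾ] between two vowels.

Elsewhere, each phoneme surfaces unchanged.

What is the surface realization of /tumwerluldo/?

[tuːmweːrluːldo]

/t/ (word-initial) is in the target of rule 3 but the environment (immediately before a consonant) is not met → [t].
/u/ (between /t/ and /m/): before a voiced consonant, so rule 1 applies → [uː].
/e/ meets the environment for rule 1 (before a voiced consonant) → [eː].
/r/ (between /e/ and /l/) is in the target of rule 4 but the environment (between two vowels) is not met → [r].
/u/ meets the environment for rule 1 (before a voiced consonant) → [uː].
/d/ (between /l/ and /o/) fails the environment for rule 2, so it stays [d].
/o/ — word-final; rule 1 does not apply here → [o].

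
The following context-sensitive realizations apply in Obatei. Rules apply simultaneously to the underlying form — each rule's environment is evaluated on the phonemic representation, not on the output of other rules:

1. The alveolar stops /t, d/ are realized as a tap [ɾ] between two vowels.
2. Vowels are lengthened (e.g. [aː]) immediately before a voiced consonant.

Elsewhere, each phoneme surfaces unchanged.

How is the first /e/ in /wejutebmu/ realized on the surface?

/e/ meets the environment for rule 2 (before a voiced consonant) → [eː].

[eː]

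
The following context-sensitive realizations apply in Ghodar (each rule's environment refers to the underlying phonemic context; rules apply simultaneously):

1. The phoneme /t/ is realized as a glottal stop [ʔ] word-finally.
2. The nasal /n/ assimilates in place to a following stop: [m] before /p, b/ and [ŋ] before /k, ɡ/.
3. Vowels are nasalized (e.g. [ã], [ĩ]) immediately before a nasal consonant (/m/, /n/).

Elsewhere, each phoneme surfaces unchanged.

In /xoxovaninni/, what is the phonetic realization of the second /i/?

[i]

/i/ — word-final; rule 3 does not apply here → [i].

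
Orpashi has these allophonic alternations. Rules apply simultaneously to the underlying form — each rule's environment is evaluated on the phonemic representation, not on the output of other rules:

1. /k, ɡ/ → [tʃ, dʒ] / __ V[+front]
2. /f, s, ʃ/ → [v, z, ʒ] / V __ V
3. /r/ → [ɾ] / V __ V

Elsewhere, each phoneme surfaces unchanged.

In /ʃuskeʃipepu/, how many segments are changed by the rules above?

Segments that undergo a rule: /k/ → [tʃ] (rule 1); /ʃ/ → [ʒ] (rule 2).
All other segments surface unchanged.

2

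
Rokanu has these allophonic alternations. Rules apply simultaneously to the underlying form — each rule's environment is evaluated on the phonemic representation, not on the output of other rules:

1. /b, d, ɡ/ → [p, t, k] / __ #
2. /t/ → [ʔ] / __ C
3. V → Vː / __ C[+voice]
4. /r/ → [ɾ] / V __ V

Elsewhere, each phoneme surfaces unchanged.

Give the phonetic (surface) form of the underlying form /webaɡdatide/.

/w/ (word-initial) is unaffected → [w].
/e/ meets the environment for rule 3 (before a voiced consonant) → [eː].
/b/ (between /e/ and /a/) is in the target of rule 1 but the environment (word-finally) is not met → [b].
/a/ — between /b/ and /ɡ/, before a voiced consonant — surfaces as [aː] (rule 3).
/ɡ/ (between /a/ and /d/): rule 1 targets it, but not word-finally → unchanged [ɡ].
/d/ (between /ɡ/ and /a/): rule 1 targets it, but not word-finally → unchanged [d].
/a/ (between /d/ and /t/) is in the target of rule 3 but the environment (before a voiced consonant) is not met → [a].
/t/ (between /a/ and /i/): rule 2 targets it, but not immediately before a consonant → unchanged [t].
/i/ meets the environment for rule 3 (before a voiced consonant) → [iː].
/d/ (between /i/ and /e/) fails the environment for rule 1, so it stays [d].
/e/ (word-final) is in the target of rule 3 but the environment (before a voiced consonant) is not met → [e].

[weːbaːɡdatiːde]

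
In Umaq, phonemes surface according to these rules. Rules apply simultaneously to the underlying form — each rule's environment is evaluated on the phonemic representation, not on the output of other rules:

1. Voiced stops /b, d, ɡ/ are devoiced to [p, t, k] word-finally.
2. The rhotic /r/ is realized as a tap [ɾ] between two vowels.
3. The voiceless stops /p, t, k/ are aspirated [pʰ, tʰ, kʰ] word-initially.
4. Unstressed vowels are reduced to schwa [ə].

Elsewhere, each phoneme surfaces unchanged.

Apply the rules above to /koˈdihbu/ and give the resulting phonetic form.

/k/ meets the environment for rule 3 (word-initially) → [kʰ].
/o/ (between /k/ and /d/): in an unstressed syllable, so rule 4 applies → [ə].
/d/ — between /o/ and /i/; rule 1 does not apply here → [d].
/i/ (between /d/ and /h/) fails the environment for rule 4, so it stays [i].
/b/ (between /h/ and /u/): rule 1 targets it, but not word-finally → unchanged [b].
/u/ (word-final): in an unstressed syllable, so rule 4 applies → [ə].

[kʰəˈdihbə]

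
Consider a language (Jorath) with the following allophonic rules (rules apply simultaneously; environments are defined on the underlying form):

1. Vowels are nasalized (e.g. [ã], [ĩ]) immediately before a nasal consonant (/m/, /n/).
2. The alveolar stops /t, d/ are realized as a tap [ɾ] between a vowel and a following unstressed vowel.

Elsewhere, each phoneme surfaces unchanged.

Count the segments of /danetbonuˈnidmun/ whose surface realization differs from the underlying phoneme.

4

Segments that undergo a rule: /a/ → [ã] (rule 1); /o/ → [õ] (rule 1); /u/ → [ũ] (rule 1); /u/ → [ũ] (rule 1).
All other segments surface unchanged.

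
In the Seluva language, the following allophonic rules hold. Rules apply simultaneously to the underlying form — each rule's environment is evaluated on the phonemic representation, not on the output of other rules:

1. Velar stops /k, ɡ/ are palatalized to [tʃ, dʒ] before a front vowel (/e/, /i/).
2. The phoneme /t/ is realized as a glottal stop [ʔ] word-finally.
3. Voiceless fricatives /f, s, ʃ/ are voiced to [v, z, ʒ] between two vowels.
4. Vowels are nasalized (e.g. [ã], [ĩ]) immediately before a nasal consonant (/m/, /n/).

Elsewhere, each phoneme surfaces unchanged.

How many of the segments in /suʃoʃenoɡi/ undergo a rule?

Segments that undergo a rule: /ʃ/ → [ʒ] (rule 3); /ʃ/ → [ʒ] (rule 3); /e/ → [ẽ] (rule 4); /ɡ/ → [dʒ] (rule 1).
All other segments surface unchanged.

4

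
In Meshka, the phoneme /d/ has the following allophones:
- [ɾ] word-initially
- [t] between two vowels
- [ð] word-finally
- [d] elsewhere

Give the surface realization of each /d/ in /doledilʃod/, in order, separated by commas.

Occurrence 1 (position 1): word-initially → [ɾ].
Occurrence 2 (position 5): between two vowels → [t].
Occurrence 3 (position 10): word-finally → [ð].

[ɾ], [t], [ð]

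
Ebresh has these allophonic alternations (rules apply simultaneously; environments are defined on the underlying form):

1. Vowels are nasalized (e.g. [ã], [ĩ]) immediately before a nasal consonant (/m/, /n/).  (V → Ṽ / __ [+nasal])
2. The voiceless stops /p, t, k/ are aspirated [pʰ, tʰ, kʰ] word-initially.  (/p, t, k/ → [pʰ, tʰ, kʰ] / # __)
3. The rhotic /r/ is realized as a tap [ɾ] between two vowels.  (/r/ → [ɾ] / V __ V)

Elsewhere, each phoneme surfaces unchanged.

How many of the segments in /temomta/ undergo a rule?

3

Segments that undergo a rule: /t/ → [tʰ] (rule 2); /e/ → [ẽ] (rule 1); /o/ → [õ] (rule 1).
All other segments surface unchanged.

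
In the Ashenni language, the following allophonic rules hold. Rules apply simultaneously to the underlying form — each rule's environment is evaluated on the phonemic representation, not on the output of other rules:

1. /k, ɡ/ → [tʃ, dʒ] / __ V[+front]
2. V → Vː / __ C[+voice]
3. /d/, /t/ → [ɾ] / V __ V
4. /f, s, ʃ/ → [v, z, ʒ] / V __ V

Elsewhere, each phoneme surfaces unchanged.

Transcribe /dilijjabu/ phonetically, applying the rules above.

/d/ (word-initial) fails the environment for rule 3, so it stays [d].
/i/ meets the environment for rule 2 (before a voiced consonant) → [iː].
/l/ (between /i/ and /i/): no rule targets it → [l].
/i/ (between /l/ and /j/): before a voiced consonant, so rule 2 applies → [iː].
/j/ (between /i/ and /j/): no rule targets it → [j].
/j/ (between /j/ and /a/) is unaffected → [j].
/a/ meets the environment for rule 2 (before a voiced consonant) → [aː].
/b/ (between /a/ and /u/): no rule targets it → [b].
/u/ (word-final): rule 2 targets it, but not before a voiced consonant → unchanged [u].

[diːliːjjaːbu]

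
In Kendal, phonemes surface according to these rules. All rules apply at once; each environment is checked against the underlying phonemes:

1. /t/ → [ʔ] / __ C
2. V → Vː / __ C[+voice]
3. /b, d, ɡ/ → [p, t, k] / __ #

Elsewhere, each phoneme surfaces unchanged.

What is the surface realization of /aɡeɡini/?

/a/ — word-initial, before a voiced consonant — surfaces as [aː] (rule 2).
/ɡ/ (between /a/ and /e/): rule 3 targets it, but not word-finally → unchanged [ɡ].
Rule 2 applies to /e/ (between /ɡ/ and /ɡ/: before a voiced consonant) → [eː].
/ɡ/ (between /e/ and /i/) fails the environment for rule 3, so it stays [ɡ].
/i/ (between /ɡ/ and /n/) occurs before a voiced consonant → [iː] by rule 2.
/i/ (word-final) is in the target of rule 2 but the environment (before a voiced consonant) is not met → [i].

[aːɡeːɡiːni]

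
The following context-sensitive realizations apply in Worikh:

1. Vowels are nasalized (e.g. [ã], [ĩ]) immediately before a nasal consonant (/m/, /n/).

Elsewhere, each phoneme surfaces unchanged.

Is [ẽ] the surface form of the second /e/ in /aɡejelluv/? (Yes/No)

/e/ — between /j/ and /l/; rule 1 does not apply here → [e].
The actual realization is [e], not [ẽ].

No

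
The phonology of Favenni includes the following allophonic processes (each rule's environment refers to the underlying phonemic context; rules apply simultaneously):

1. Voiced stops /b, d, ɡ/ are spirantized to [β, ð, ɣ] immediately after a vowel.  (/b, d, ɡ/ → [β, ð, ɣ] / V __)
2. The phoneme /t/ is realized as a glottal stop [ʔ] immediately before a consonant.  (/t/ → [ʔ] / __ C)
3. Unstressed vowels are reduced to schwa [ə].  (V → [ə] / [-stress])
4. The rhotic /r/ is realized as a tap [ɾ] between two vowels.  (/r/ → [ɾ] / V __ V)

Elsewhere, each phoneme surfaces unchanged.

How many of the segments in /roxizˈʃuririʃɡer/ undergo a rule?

Segments that undergo a rule: /o/ → [ə] (rule 3); /i/ → [ə] (rule 3); /r/ → [ɾ] (rule 4); /i/ → [ə] (rule 3); /r/ → [ɾ] (rule 4); /i/ → [ə] (rule 3); /e/ → [ə] (rule 3).
All other segments surface unchanged.

7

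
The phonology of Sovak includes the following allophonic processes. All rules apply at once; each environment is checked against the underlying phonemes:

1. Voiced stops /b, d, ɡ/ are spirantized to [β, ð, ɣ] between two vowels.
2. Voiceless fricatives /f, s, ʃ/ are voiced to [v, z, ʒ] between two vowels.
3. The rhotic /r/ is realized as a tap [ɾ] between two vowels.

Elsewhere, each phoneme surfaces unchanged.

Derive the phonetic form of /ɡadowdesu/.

/ɡ/ (word-initial) fails the environment for rule 1, so it stays [ɡ].
/d/ — between /a/ and /o/, between two vowels — surfaces as [ð] (rule 1).
/d/ — between /w/ and /e/; rule 1 does not apply here → [d].
/s/ — between /e/ and /u/, between two vowels — surfaces as [z] (rule 2).

[ɡaðowdezu]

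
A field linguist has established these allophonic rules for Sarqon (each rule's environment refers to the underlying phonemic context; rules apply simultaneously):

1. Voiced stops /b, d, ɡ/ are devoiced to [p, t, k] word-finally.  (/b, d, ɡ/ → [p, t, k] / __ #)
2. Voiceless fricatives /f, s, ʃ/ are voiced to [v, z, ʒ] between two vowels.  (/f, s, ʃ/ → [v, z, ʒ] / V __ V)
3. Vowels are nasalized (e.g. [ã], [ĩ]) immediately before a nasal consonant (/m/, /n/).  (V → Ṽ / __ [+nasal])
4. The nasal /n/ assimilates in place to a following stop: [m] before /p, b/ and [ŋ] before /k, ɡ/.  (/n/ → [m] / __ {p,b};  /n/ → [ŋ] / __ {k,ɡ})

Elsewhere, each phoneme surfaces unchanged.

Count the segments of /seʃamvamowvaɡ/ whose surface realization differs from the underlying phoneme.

4

Segments that undergo a rule: /ʃ/ → [ʒ] (rule 2); /a/ → [ã] (rule 3); /a/ → [ã] (rule 3); /ɡ/ → [k] (rule 1).
All other segments surface unchanged.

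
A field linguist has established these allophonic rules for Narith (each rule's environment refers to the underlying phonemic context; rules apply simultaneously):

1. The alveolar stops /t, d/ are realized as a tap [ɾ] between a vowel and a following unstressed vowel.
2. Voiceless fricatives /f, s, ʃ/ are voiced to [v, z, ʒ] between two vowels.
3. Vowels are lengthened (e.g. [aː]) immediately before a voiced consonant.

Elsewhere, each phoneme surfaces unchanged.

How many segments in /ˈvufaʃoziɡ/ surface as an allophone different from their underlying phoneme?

Segments that undergo a rule: /f/ → [v] (rule 2); /ʃ/ → [ʒ] (rule 2); /o/ → [oː] (rule 3); /i/ → [iː] (rule 3).
All other segments surface unchanged.

4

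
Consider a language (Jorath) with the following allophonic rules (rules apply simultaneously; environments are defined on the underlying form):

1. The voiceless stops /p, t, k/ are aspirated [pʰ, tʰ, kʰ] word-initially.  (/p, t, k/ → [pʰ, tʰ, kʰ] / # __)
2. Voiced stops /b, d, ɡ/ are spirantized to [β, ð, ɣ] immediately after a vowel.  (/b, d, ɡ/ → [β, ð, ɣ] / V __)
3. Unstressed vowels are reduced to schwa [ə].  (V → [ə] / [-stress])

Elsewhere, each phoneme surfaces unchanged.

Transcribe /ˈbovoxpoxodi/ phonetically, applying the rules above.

/b/ (word-initial) is in the target of rule 2 but the environment (immediately after a vowel) is not met → [b].
/o/ (between /b/ and /v/) fails the environment for rule 3, so it stays [o].
/v/ — not in any rule's target class → [v].
/o/ (between /v/ and /x/): in an unstressed syllable, so rule 3 applies → [ə].
/x/ (between /o/ and /p/) is unaffected → [x].
/p/ (between /x/ and /o/) fails the environment for rule 1, so it stays [p].
/o/ — between /p/ and /x/, in an unstressed syllable — surfaces as [ə] (rule 3).
/x/ (between /o/ and /o/): no rule targets it → [x].
/o/ (between /x/ and /d/): in an unstressed syllable, so rule 3 applies → [ə].
/d/ (between /o/ and /i/): immediately after a vowel, so rule 2 applies → [ð].
Rule 3 applies to /i/ (word-final: in an unstressed syllable) → [ə].

[ˈbovəxpəxəðə]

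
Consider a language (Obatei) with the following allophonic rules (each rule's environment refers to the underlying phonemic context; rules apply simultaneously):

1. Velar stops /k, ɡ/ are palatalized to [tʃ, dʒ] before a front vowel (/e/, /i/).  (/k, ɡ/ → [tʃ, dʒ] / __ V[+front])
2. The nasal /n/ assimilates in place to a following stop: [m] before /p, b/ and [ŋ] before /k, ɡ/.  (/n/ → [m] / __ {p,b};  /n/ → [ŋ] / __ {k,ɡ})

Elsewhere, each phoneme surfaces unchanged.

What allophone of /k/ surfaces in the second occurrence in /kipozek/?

/k/ (word-final): rule 1 targets it, but not before a front vowel → unchanged [k].

[k]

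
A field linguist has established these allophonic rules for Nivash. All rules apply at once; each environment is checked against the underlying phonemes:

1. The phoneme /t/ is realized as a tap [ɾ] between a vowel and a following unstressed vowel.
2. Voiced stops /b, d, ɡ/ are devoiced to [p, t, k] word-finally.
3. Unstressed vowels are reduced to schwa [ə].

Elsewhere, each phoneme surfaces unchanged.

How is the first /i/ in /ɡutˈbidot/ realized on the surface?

/i/ (between /b/ and /d/): rule 3 targets it, but not in an unstressed syllable → unchanged [i].

[i]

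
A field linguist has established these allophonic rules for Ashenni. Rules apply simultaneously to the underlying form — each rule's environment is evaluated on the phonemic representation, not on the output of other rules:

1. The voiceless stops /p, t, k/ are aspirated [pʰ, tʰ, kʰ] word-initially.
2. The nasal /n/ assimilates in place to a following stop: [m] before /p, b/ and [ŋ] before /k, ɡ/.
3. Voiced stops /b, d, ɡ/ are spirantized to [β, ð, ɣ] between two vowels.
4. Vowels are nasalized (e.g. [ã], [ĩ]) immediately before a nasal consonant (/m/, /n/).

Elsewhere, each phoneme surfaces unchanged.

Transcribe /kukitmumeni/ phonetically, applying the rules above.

[kʰukitmũmẽni]

/k/ (word-initial): word-initially, so rule 1 applies → [kʰ].
/u/ — between /k/ and /k/; rule 4 does not apply here → [u].
/k/ (between /u/ and /i/) fails the environment for rule 1, so it stays [k].
/i/ (between /k/ and /t/) fails the environment for rule 4, so it stays [i].
/t/ — between /i/ and /m/; rule 1 does not apply here → [t].
/m/ (between /t/ and /u/) is unaffected → [m].
/u/ meets the environment for rule 4 (before a nasal consonant) → [ũ].
/m/ stays [m].
Rule 4 applies to /e/ (between /m/ and /n/: before a nasal consonant) → [ẽ].
/n/ (between /e/ and /i/): rule 2 targets it, but not before a labial or velar stop → unchanged [n].
/i/ (word-final) is in the target of rule 4 but the environment (before a nasal consonant) is not met → [i].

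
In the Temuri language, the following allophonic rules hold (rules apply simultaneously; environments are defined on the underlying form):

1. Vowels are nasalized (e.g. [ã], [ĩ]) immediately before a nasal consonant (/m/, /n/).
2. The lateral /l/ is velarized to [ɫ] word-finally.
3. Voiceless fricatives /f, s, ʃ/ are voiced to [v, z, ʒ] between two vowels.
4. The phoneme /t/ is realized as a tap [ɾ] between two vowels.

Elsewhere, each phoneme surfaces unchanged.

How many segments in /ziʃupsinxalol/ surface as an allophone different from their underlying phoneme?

3

Segments that undergo a rule: /ʃ/ → [ʒ] (rule 3); /i/ → [ĩ] (rule 1); /l/ → [ɫ] (rule 2).
All other segments surface unchanged.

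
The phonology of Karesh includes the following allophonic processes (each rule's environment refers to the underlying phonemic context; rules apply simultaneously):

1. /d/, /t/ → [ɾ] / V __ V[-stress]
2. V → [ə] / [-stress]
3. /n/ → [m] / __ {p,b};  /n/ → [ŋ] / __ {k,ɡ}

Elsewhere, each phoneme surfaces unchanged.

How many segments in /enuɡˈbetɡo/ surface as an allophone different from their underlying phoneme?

Segments that undergo a rule: /e/ → [ə] (rule 2); /u/ → [ə] (rule 2); /o/ → [ə] (rule 2).
All other segments surface unchanged.

3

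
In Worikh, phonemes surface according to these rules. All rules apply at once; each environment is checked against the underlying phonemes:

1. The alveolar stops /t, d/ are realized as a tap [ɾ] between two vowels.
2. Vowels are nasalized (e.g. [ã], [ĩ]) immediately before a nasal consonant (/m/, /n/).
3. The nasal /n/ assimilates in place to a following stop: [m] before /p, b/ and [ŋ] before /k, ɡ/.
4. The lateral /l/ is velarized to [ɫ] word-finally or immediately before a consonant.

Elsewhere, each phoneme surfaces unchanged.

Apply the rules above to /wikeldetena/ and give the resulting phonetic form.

[wikeɫdeɾẽna]

/w/ (word-initial): no rule targets it → [w].
/i/ — between /w/ and /k/; rule 2 does not apply here → [i].
/k/ (between /i/ and /e/): no rule targets it → [k].
/e/ (between /k/ and /l/) is in the target of rule 2 but the environment (before a nasal consonant) is not met → [e].
/l/ (between /e/ and /d/): word-finally or immediately before a consonant, so rule 4 applies → [ɫ].
/d/ — between /l/ and /e/; rule 1 does not apply here → [d].
/e/ (between /d/ and /t/) is in the target of rule 2 but the environment (before a nasal consonant) is not met → [e].
/t/ (between /e/ and /e/): between two vowels, so rule 1 applies → [ɾ].
Rule 2 applies to /e/ (between /t/ and /n/: before a nasal consonant) → [ẽ].
/n/ (between /e/ and /a/) is in the target of rule 3 but the environment (before a labial or velar stop) is not met → [n].
/a/ (word-final): rule 2 targets it, but not before a nasal consonant → unchanged [a].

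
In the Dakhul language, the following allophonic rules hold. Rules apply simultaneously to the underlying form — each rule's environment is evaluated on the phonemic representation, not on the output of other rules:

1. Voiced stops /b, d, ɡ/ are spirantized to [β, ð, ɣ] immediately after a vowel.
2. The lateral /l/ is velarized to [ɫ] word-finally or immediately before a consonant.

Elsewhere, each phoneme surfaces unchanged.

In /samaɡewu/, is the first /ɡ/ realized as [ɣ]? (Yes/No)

Yes

/ɡ/ meets the environment for rule 1 (immediately after a vowel) → [ɣ].
The actual realization is [ɣ], which matches [ɣ].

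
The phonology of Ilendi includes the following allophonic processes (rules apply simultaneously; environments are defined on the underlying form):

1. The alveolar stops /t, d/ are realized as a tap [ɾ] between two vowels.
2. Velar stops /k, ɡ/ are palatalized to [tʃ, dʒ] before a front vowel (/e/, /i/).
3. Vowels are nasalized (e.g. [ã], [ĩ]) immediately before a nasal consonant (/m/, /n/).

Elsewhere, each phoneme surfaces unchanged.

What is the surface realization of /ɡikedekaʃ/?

/ɡ/ — word-initial, before a front vowel — surfaces as [dʒ] (rule 2).
/i/ — between /ɡ/ and /k/; rule 3 does not apply here → [i].
/k/ (between /i/ and /e/) occurs before a front vowel → [tʃ] by rule 2.
/e/ — between /k/ and /d/; rule 3 does not apply here → [e].
/d/ (between /e/ and /e/) occurs between two vowels → [ɾ] by rule 1.
/e/ — between /d/ and /k/; rule 3 does not apply here → [e].
/k/ — between /e/ and /a/; rule 2 does not apply here → [k].
/a/ (between /k/ and /ʃ/) is in the target of rule 3 but the environment (before a nasal consonant) is not met → [a].
/ʃ/ — not in any rule's target class → [ʃ].

[dʒitʃeɾekaʃ]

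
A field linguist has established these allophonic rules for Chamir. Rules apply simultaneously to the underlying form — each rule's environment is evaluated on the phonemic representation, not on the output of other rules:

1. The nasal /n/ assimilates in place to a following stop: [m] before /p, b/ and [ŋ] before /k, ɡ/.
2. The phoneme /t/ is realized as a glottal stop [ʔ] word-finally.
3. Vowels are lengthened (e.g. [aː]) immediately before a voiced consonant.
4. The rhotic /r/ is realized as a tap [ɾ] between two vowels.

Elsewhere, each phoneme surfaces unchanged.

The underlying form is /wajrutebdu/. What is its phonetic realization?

[waːjruteːbdu]

/w/ stays [w].
/a/ meets the environment for rule 3 (before a voiced consonant) → [aː].
/j/ — not in any rule's target class → [j].
/r/ (between /j/ and /u/) fails the environment for rule 4, so it stays [r].
/u/ (between /r/ and /t/) is in the target of rule 3 but the environment (before a voiced consonant) is not met → [u].
/t/ — between /u/ and /e/; rule 2 does not apply here → [t].
/e/ (between /t/ and /b/): before a voiced consonant, so rule 3 applies → [eː].
/b/ stays [b].
/d/ stays [d].
/u/ (word-final): rule 3 targets it, but not before a voiced consonant → unchanged [u].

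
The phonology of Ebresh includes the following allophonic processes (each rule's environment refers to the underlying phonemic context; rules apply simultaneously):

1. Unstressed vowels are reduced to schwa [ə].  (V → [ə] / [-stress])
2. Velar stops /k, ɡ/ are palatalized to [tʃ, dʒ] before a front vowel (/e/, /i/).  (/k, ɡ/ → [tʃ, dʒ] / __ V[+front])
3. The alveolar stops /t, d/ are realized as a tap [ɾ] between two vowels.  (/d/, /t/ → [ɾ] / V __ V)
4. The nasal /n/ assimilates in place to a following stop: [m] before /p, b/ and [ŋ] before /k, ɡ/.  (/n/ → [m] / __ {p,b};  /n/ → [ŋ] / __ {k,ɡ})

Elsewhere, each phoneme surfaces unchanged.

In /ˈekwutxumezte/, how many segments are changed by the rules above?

4

Segments that undergo a rule: /u/ → [ə] (rule 1); /u/ → [ə] (rule 1); /e/ → [ə] (rule 1); /e/ → [ə] (rule 1).
All other segments surface unchanged.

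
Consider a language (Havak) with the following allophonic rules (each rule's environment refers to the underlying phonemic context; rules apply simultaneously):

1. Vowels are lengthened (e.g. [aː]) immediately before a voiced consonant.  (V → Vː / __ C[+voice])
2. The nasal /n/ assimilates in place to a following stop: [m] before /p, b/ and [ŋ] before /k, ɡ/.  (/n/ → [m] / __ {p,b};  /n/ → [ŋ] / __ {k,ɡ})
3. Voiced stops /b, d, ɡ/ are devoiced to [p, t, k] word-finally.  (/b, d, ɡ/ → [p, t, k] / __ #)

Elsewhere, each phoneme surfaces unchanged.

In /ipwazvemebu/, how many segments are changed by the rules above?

3

Segments that undergo a rule: /a/ → [aː] (rule 1); /e/ → [eː] (rule 1); /e/ → [eː] (rule 1).
All other segments surface unchanged.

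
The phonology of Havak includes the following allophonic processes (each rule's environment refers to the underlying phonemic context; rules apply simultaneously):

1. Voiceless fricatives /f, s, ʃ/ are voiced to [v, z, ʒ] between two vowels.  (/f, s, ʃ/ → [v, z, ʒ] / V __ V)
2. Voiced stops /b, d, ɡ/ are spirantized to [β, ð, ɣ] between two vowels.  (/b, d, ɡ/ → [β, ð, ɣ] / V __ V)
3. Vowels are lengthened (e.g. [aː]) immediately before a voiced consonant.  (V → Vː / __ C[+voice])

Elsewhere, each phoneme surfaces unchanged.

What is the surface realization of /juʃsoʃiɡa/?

[juʃsoʒiːɣa]

/j/ — not in any rule's target class → [j].
/u/ (between /j/ and /ʃ/) is in the target of rule 3 but the environment (before a voiced consonant) is not met → [u].
/ʃ/ (between /u/ and /s/) is in the target of rule 1 but the environment (between two vowels) is not met → [ʃ].
/s/ (between /ʃ/ and /o/) fails the environment for rule 1, so it stays [s].
/o/ (between /s/ and /ʃ/) fails the environment for rule 3, so it stays [o].
/ʃ/ meets the environment for rule 1 (between two vowels) → [ʒ].
Rule 3 applies to /i/ (between /ʃ/ and /ɡ/: before a voiced consonant) → [iː].
/ɡ/ (between /i/ and /a/) occurs between two vowels → [ɣ] by rule 2.
/a/ (word-final) is in the target of rule 3 but the environment (before a voiced consonant) is not met → [a].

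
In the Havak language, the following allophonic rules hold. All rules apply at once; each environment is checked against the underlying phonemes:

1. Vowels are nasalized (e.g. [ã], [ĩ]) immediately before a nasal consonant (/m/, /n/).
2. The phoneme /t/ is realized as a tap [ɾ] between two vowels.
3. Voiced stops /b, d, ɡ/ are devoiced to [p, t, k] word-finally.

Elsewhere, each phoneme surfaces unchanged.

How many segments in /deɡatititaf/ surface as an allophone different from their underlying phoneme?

Segments that undergo a rule: /t/ → [ɾ] (rule 2); /t/ → [ɾ] (rule 2); /t/ → [ɾ] (rule 2).
All other segments surface unchanged.

3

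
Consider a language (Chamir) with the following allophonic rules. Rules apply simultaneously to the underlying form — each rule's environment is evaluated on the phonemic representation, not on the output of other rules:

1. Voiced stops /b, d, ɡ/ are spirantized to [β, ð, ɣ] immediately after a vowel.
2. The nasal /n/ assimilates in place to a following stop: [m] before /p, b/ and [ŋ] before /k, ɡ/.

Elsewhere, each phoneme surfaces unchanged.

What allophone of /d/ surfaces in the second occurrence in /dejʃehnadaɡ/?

/d/ (between /a/ and /a/): immediately after a vowel, so rule 1 applies → [ð].

[ð]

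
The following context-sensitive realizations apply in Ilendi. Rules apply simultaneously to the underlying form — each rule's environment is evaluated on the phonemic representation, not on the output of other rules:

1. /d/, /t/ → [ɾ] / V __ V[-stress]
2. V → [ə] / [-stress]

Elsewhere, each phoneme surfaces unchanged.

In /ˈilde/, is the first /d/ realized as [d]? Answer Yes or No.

Yes

/d/ (between /l/ and /e/) fails the environment for rule 1, so it stays [d].
The actual realization is [d], which matches [d].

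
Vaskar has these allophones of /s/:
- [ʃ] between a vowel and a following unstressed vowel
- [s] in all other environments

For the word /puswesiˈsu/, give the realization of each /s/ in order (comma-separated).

Occurrence 1 (position 3): no conditioning environment matches → elsewhere allophone [s].
Occurrence 2 (position 6): between a vowel and a following unstressed vowel → [ʃ].
Occurrence 3 (position 8): no conditioning environment matches → elsewhere allophone [s].

[s], [ʃ], [s]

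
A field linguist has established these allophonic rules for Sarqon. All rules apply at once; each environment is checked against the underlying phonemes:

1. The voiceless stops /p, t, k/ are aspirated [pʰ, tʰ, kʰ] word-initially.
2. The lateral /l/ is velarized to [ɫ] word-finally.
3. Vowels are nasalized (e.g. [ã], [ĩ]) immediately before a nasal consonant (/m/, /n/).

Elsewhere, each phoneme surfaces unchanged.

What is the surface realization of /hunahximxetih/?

[hũnahxĩmxetih]

/u/ (between /h/ and /n/) occurs before a nasal consonant → [ũ] by rule 3.
/a/ (between /n/ and /h/): rule 3 targets it, but not before a nasal consonant → unchanged [a].
/i/ meets the environment for rule 3 (before a nasal consonant) → [ĩ].
/e/ (between /x/ and /t/) fails the environment for rule 3, so it stays [e].
/t/ (between /e/ and /i/) is in the target of rule 1 but the environment (word-initially) is not met → [t].
/i/ — between /t/ and /h/; rule 3 does not apply here → [i].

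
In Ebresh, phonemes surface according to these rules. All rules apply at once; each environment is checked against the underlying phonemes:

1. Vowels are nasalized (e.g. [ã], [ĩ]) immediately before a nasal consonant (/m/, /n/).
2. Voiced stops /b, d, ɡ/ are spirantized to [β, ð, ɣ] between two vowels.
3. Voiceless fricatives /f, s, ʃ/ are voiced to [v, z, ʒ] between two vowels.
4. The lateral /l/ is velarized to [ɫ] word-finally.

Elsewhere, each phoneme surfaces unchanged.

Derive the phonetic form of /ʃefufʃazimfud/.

[ʃevufʃazĩmfud]

/ʃ/ — word-initial; rule 3 does not apply here → [ʃ].
/e/ — between /ʃ/ and /f/; rule 1 does not apply here → [e].
/f/ — between /e/ and /u/, between two vowels — surfaces as [v] (rule 3).
/u/ (between /f/ and /f/) is in the target of rule 1 but the environment (before a nasal consonant) is not met → [u].
/f/ — between /u/ and /ʃ/; rule 3 does not apply here → [f].
/ʃ/ (between /f/ and /a/) is in the target of rule 3 but the environment (between two vowels) is not met → [ʃ].
/a/ (between /ʃ/ and /z/) fails the environment for rule 1, so it stays [a].
/z/ — not in any rule's target class → [z].
/i/ meets the environment for rule 1 (before a nasal consonant) → [ĩ].
/m/ stays [m].
/f/ — between /m/ and /u/; rule 3 does not apply here → [f].
/u/ (between /f/ and /d/): rule 1 targets it, but not before a nasal consonant → unchanged [u].
/d/ (word-final): rule 2 targets it, but not between two vowels → unchanged [d].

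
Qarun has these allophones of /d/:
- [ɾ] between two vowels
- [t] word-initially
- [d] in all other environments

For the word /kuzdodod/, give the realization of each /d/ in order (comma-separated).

Occurrence 1 (position 4): no conditioning environment matches → elsewhere allophone [d].
Occurrence 2 (position 6): between two vowels → [ɾ].
Occurrence 3 (position 8): no conditioning environment matches → elsewhere allophone [d].

[d], [ɾ], [d]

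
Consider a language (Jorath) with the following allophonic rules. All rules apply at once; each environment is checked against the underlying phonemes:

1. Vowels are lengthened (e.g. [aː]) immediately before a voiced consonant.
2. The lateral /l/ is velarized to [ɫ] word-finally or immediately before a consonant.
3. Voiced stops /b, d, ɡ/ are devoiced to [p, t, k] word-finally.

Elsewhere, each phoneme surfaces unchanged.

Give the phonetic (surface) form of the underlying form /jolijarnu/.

[joːliːjaːrnu]

/j/ — not in any rule's target class → [j].
Rule 1 applies to /o/ (between /j/ and /l/: before a voiced consonant) → [oː].
/l/ (between /o/ and /i/) fails the environment for rule 2, so it stays [l].
/i/ meets the environment for rule 1 (before a voiced consonant) → [iː].
/j/ (between /i/ and /a/) is unaffected → [j].
/a/ (between /j/ and /r/) occurs before a voiced consonant → [aː] by rule 1.
/r/ — not in any rule's target class → [r].
/n/ stays [n].
/u/ — word-final; rule 1 does not apply here → [u].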